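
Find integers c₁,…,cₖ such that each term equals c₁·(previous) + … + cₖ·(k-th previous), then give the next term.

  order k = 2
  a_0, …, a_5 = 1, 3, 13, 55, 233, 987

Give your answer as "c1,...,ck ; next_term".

  a_2 = 4·3 + 1·1 = 13
  a_3 = 4·13 + 1·3 = 55
  a_4 = 4·55 + 1·13 = 233
  a_5 = 4·233 + 1·55 = 987
  a_6 = 4·987 + 1·233 = 4181

4,1 ; 4181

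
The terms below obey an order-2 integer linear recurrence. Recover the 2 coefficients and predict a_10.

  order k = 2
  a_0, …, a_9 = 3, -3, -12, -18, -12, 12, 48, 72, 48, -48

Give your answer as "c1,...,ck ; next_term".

2,-2 ; -192

  a_2 = 2·-3 + -2·3 = -12
  a_3 = 2·-12 + -2·-3 = -18
  a_4 = 2·-18 + -2·-12 = -12
  a_5 = 2·-12 + -2·-18 = 12
  a_6 = 2·12 + -2·-12 = 48
  a_7 = 2·48 + -2·12 = 72
  a_8 = 2·72 + -2·48 = 48
  a_9 = 2·48 + -2·72 = -48
  a_10 = 2·-48 + -2·48 = -192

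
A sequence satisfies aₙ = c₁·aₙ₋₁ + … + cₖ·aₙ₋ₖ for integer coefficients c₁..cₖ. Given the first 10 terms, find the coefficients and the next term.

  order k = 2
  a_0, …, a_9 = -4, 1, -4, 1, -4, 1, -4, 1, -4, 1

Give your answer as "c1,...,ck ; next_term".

0,1 ; -4

  a_2 = 0·1 + 1·-4 = -4
  a_3 = 0·-4 + 1·1 = 1
  a_4 = 0·1 + 1·-4 = -4
  a_5 = 0·-4 + 1·1 = 1
  a_6 = 0·1 + 1·-4 = -4
  a_7 = 0·-4 + 1·1 = 1
  a_8 = 0·1 + 1·-4 = -4
  a_9 = 0·-4 + 1·1 = 1
  a_10 = 0·1 + 1·-4 = -4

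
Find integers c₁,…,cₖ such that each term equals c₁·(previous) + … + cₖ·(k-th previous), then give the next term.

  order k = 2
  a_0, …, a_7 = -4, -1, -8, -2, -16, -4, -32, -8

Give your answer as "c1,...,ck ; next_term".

0,2 ; -64

  a_2 = 0·-1 + 2·-4 = -8
  a_3 = 0·-8 + 2·-1 = -2
  a_4 = 0·-2 + 2·-8 = -16
  a_5 = 0·-16 + 2·-2 = -4
  a_6 = 0·-4 + 2·-16 = -32
  a_7 = 0·-32 + 2·-4 = -8
  a_8 = 0·-8 + 2·-32 = -64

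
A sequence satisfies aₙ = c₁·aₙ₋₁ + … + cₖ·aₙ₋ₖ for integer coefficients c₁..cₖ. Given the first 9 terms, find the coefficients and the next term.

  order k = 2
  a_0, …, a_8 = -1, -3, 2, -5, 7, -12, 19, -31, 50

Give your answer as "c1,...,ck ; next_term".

-1,1 ; -81

  a_2 = -1·-3 + 1·-1 = 2
  a_3 = -1·2 + 1·-3 = -5
  a_4 = -1·-5 + 1·2 = 7
  a_5 = -1·7 + 1·-5 = -12
  a_6 = -1·-12 + 1·7 = 19
  a_7 = -1·19 + 1·-12 = -31
  a_8 = -1·-31 + 1·19 = 50
  a_9 = -1·50 + 1·-31 = -81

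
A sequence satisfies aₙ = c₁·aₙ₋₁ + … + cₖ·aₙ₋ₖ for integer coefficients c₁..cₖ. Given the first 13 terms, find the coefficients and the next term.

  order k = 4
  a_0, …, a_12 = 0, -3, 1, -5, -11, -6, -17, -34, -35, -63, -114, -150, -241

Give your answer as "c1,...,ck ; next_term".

  a_4 = 1·-5 + 0·1 + 2·-3 + -1·0 = -11
  a_5 = 1·-11 + 0·-5 + 2·1 + -1·-3 = -6
  a_6 = 1·-6 + 0·-11 + 2·-5 + -1·1 = -17
  a_7 = 1·-17 + 0·-6 + 2·-11 + -1·-5 = -34
  a_8 = 1·-34 + 0·-17 + 2·-6 + -1·-11 = -35
  a_9 = 1·-35 + 0·-34 + 2·-17 + -1·-6 = -63
  a_10 = 1·-63 + 0·-35 + 2·-34 + -1·-17 = -114
  a_11 = 1·-114 + 0·-63 + 2·-35 + -1·-34 = -150
  a_12 = 1·-150 + 0·-114 + 2·-63 + -1·-35 = -241
  a_13 = 1·-241 + 0·-150 + 2·-114 + -1·-63 = -406

1,0,2,-1 ; -406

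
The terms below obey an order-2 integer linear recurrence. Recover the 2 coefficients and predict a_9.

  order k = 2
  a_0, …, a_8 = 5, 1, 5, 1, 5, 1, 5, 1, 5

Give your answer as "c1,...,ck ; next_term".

0,1 ; 1

  a_2 = 0·1 + 1·5 = 5
  a_3 = 0·5 + 1·1 = 1
  a_4 = 0·1 + 1·5 = 5
  a_5 = 0·5 + 1·1 = 1
  a_6 = 0·1 + 1·5 = 5
  a_7 = 0·5 + 1·1 = 1
  a_8 = 0·1 + 1·5 = 5
  a_9 = 0·5 + 1·1 = 1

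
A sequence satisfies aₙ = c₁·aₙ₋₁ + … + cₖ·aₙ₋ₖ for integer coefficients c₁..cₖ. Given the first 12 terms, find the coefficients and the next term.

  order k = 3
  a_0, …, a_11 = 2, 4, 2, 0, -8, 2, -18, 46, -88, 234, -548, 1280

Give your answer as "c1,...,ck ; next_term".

-1,2,-3 ; -3078

  a_3 = -1·2 + 2·4 + -3·2 = 0
  a_4 = -1·0 + 2·2 + -3·4 = -8
  a_5 = -1·-8 + 2·0 + -3·2 = 2
  a_6 = -1·2 + 2·-8 + -3·0 = -18
  a_7 = -1·-18 + 2·2 + -3·-8 = 46
  a_8 = -1·46 + 2·-18 + -3·2 = -88
  a_9 = -1·-88 + 2·46 + -3·-18 = 234
  a_10 = -1·234 + 2·-88 + -3·46 = -548
  a_11 = -1·-548 + 2·234 + -3·-88 = 1280
  a_12 = -1·1280 + 2·-548 + -3·234 = -3078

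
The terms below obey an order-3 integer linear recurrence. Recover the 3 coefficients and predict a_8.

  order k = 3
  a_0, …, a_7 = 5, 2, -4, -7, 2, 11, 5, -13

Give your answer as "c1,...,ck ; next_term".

0,-1,-1 ; -16

  a_3 = 0·-4 + -1·2 + -1·5 = -7
  a_4 = 0·-7 + -1·-4 + -1·2 = 2
  a_5 = 0·2 + -1·-7 + -1·-4 = 11
  a_6 = 0·11 + -1·2 + -1·-7 = 5
  a_7 = 0·5 + -1·11 + -1·2 = -13
  a_8 = 0·-13 + -1·5 + -1·11 = -16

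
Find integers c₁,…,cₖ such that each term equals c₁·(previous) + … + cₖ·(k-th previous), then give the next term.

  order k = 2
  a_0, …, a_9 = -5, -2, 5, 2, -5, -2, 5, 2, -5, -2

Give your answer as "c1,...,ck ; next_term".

  a_2 = 0·-2 + -1·-5 = 5
  a_3 = 0·5 + -1·-2 = 2
  a_4 = 0·2 + -1·5 = -5
  a_5 = 0·-5 + -1·2 = -2
  a_6 = 0·-2 + -1·-5 = 5
  a_7 = 0·5 + -1·-2 = 2
  a_8 = 0·2 + -1·5 = -5
  a_9 = 0·-5 + -1·2 = -2
  a_10 = 0·-2 + -1·-5 = 5

0,-1 ; 5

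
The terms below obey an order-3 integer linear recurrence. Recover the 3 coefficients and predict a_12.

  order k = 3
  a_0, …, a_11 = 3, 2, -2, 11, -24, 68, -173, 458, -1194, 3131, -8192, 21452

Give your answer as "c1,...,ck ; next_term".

  a_3 = -2·-2 + 2·2 + 1·3 = 11
  a_4 = -2·11 + 2·-2 + 1·2 = -24
  a_5 = -2·-24 + 2·11 + 1·-2 = 68
  a_6 = -2·68 + 2·-24 + 1·11 = -173
  a_7 = -2·-173 + 2·68 + 1·-24 = 458
  a_8 = -2·458 + 2·-173 + 1·68 = -1194
  a_9 = -2·-1194 + 2·458 + 1·-173 = 3131
  a_10 = -2·3131 + 2·-1194 + 1·458 = -8192
  a_11 = -2·-8192 + 2·3131 + 1·-1194 = 21452
  a_12 = -2·21452 + 2·-8192 + 1·3131 = -56157

-2,2,1 ; -56157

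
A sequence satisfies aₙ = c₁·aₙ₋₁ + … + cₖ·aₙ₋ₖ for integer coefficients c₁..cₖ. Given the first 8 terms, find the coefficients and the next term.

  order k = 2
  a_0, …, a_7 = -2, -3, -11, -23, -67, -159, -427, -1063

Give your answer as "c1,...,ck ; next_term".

1,4 ; -2771

  a_2 = 1·-3 + 4·-2 = -11
  a_3 = 1·-11 + 4·-3 = -23
  a_4 = 1·-23 + 4·-11 = -67
  a_5 = 1·-67 + 4·-23 = -159
  a_6 = 1·-159 + 4·-67 = -427
  a_7 = 1·-427 + 4·-159 = -1063
  a_8 = 1·-1063 + 4·-427 = -2771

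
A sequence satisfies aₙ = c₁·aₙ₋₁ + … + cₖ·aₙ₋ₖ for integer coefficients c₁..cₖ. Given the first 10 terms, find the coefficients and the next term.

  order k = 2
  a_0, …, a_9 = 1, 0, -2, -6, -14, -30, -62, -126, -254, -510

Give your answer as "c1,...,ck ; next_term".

  a_2 = 3·0 + -2·1 = -2
  a_3 = 3·-2 + -2·0 = -6
  a_4 = 3·-6 + -2·-2 = -14
  a_5 = 3·-14 + -2·-6 = -30
  a_6 = 3·-30 + -2·-14 = -62
  a_7 = 3·-62 + -2·-30 = -126
  a_8 = 3·-126 + -2·-62 = -254
  a_9 = 3·-254 + -2·-126 = -510
  a_10 = 3·-510 + -2·-254 = -1022

3,-2 ; -1022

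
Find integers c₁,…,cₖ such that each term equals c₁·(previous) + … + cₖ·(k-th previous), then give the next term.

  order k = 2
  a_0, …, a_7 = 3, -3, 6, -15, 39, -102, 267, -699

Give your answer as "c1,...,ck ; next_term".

  a_2 = -3·-3 + -1·3 = 6
  a_3 = -3·6 + -1·-3 = -15
  a_4 = -3·-15 + -1·6 = 39
  a_5 = -3·39 + -1·-15 = -102
  a_6 = -3·-102 + -1·39 = 267
  a_7 = -3·267 + -1·-102 = -699
  a_8 = -3·-699 + -1·267 = 1830

-3,-1 ; 1830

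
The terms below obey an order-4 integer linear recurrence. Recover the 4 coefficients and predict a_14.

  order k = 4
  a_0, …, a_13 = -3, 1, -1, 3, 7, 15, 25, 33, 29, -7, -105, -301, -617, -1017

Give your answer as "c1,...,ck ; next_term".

2,0,-2,-1 ; -1327

  a_4 = 2·3 + 0·-1 + -2·1 + -1·-3 = 7
  a_5 = 2·7 + 0·3 + -2·-1 + -1·1 = 15
  a_6 = 2·15 + 0·7 + -2·3 + -1·-1 = 25
  a_7 = 2·25 + 0·15 + -2·7 + -1·3 = 33
  a_8 = 2·33 + 0·25 + -2·15 + -1·7 = 29
  a_9 = 2·29 + 0·33 + -2·25 + -1·15 = -7
  a_10 = 2·-7 + 0·29 + -2·33 + -1·25 = -105
  a_11 = 2·-105 + 0·-7 + -2·29 + -1·33 = -301
  a_12 = 2·-301 + 0·-105 + -2·-7 + -1·29 = -617
  a_13 = 2·-617 + 0·-301 + -2·-105 + -1·-7 = -1017
  a_14 = 2·-1017 + 0·-617 + -2·-301 + -1·-105 = -1327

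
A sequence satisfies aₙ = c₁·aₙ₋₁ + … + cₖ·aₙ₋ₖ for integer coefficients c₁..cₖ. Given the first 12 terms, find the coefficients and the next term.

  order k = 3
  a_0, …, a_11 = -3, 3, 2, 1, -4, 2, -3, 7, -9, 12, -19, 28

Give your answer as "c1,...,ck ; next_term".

-1,0,-1 ; -40

  a_3 = -1·2 + 0·3 + -1·-3 = 1
  a_4 = -1·1 + 0·2 + -1·3 = -4
  a_5 = -1·-4 + 0·1 + -1·2 = 2
  a_6 = -1·2 + 0·-4 + -1·1 = -3
  a_7 = -1·-3 + 0·2 + -1·-4 = 7
  a_8 = -1·7 + 0·-3 + -1·2 = -9
  a_9 = -1·-9 + 0·7 + -1·-3 = 12
  a_10 = -1·12 + 0·-9 + -1·7 = -19
  a_11 = -1·-19 + 0·12 + -1·-9 = 28
  a_12 = -1·28 + 0·-19 + -1·12 = -40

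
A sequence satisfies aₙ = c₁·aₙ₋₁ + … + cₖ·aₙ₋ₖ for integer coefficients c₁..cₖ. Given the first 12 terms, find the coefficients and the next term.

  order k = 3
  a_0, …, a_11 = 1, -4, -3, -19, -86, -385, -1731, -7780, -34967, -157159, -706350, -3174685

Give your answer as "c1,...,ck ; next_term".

4,2,1 ; -14268599

  a_3 = 4·-3 + 2·-4 + 1·1 = -19
  a_4 = 4·-19 + 2·-3 + 1·-4 = -86
  a_5 = 4·-86 + 2·-19 + 1·-3 = -385
  a_6 = 4·-385 + 2·-86 + 1·-19 = -1731
  a_7 = 4·-1731 + 2·-385 + 1·-86 = -7780
  a_8 = 4·-7780 + 2·-1731 + 1·-385 = -34967
  a_9 = 4·-34967 + 2·-7780 + 1·-1731 = -157159
  a_10 = 4·-157159 + 2·-34967 + 1·-7780 = -706350
  a_11 = 4·-706350 + 2·-157159 + 1·-34967 = -3174685
  a_12 = 4·-3174685 + 2·-706350 + 1·-157159 = -14268599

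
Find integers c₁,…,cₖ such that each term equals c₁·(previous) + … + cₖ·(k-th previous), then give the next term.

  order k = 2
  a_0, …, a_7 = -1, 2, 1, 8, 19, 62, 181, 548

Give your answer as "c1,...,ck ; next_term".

  a_2 = 2·2 + 3·-1 = 1
  a_3 = 2·1 + 3·2 = 8
  a_4 = 2·8 + 3·1 = 19
  a_5 = 2·19 + 3·8 = 62
  a_6 = 2·62 + 3·19 = 181
  a_7 = 2·181 + 3·62 = 548
  a_8 = 2·548 + 3·181 = 1639

2,3 ; 1639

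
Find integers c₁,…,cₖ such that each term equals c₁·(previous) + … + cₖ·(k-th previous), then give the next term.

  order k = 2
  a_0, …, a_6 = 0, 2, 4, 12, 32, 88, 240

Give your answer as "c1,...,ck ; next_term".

2,2 ; 656

  a_2 = 2·2 + 2·0 = 4
  a_3 = 2·4 + 2·2 = 12
  a_4 = 2·12 + 2·4 = 32
  a_5 = 2·32 + 2·12 = 88
  a_6 = 2·88 + 2·32 = 240
  a_7 = 2·240 + 2·88 = 656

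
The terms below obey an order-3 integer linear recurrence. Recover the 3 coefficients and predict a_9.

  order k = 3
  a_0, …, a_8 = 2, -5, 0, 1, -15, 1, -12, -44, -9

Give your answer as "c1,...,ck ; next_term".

0,1,3 ; -80

  a_3 = 0·0 + 1·-5 + 3·2 = 1
  a_4 = 0·1 + 1·0 + 3·-5 = -15
  a_5 = 0·-15 + 1·1 + 3·0 = 1
  a_6 = 0·1 + 1·-15 + 3·1 = -12
  a_7 = 0·-12 + 1·1 + 3·-15 = -44
  a_8 = 0·-44 + 1·-12 + 3·1 = -9
  a_9 = 0·-9 + 1·-44 + 3·-12 = -80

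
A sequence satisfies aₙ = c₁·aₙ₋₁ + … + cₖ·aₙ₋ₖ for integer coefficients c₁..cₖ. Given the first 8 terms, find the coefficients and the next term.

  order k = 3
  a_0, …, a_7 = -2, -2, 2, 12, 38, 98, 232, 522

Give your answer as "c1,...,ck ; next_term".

  a_3 = 3·2 + -1·-2 + -2·-2 = 12
  a_4 = 3·12 + -1·2 + -2·-2 = 38
  a_5 = 3·38 + -1·12 + -2·2 = 98
  a_6 = 3·98 + -1·38 + -2·12 = 232
  a_7 = 3·232 + -1·98 + -2·38 = 522
  a_8 = 3·522 + -1·232 + -2·98 = 1138

3,-1,-2 ; 1138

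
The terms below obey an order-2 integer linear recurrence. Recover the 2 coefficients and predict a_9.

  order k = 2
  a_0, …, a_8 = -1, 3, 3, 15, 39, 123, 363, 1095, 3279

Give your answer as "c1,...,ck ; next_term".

2,3 ; 9843

  a_2 = 2·3 + 3·-1 = 3
  a_3 = 2·3 + 3·3 = 15
  a_4 = 2·15 + 3·3 = 39
  a_5 = 2·39 + 3·15 = 123
  a_6 = 2·123 + 3·39 = 363
  a_7 = 2·363 + 3·123 = 1095
  a_8 = 2·1095 + 3·363 = 3279
  a_9 = 2·3279 + 3·1095 = 9843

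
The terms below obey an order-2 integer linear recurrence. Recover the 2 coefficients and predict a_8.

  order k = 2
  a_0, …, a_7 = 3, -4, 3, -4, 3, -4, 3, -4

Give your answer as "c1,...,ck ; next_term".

0,1 ; 3

  a_2 = 0·-4 + 1·3 = 3
  a_3 = 0·3 + 1·-4 = -4
  a_4 = 0·-4 + 1·3 = 3
  a_5 = 0·3 + 1·-4 = -4
  a_6 = 0·-4 + 1·3 = 3
  a_7 = 0·3 + 1·-4 = -4
  a_8 = 0·-4 + 1·3 = 3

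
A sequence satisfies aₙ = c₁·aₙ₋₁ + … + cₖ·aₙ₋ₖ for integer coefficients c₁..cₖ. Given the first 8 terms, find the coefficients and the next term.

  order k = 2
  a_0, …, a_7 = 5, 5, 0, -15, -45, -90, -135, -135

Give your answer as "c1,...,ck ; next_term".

3,-3 ; 0

  a_2 = 3·5 + -3·5 = 0
  a_3 = 3·0 + -3·5 = -15
  a_4 = 3·-15 + -3·0 = -45
  a_5 = 3·-45 + -3·-15 = -90
  a_6 = 3·-90 + -3·-45 = -135
  a_7 = 3·-135 + -3·-90 = -135
  a_8 = 3·-135 + -3·-135 = 0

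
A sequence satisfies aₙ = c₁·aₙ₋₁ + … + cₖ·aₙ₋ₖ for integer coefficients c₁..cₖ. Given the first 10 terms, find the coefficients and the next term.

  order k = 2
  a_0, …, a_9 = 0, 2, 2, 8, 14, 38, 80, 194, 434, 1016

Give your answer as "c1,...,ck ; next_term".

  a_2 = 1·2 + 3·0 = 2
  a_3 = 1·2 + 3·2 = 8
  a_4 = 1·8 + 3·2 = 14
  a_5 = 1·14 + 3·8 = 38
  a_6 = 1·38 + 3·14 = 80
  a_7 = 1·80 + 3·38 = 194
  a_8 = 1·194 + 3·80 = 434
  a_9 = 1·434 + 3·194 = 1016
  a_10 = 1·1016 + 3·434 = 2318

1,3 ; 2318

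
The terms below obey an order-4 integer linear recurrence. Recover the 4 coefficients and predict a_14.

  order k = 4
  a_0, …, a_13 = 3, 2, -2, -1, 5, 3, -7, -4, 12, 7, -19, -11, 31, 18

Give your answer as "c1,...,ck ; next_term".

0,-1,0,1 ; -50

  a_4 = 0·-1 + -1·-2 + 0·2 + 1·3 = 5
  a_5 = 0·5 + -1·-1 + 0·-2 + 1·2 = 3
  a_6 = 0·3 + -1·5 + 0·-1 + 1·-2 = -7
  a_7 = 0·-7 + -1·3 + 0·5 + 1·-1 = -4
  a_8 = 0·-4 + -1·-7 + 0·3 + 1·5 = 12
  a_9 = 0·12 + -1·-4 + 0·-7 + 1·3 = 7
  a_10 = 0·7 + -1·12 + 0·-4 + 1·-7 = -19
  a_11 = 0·-19 + -1·7 + 0·12 + 1·-4 = -11
  a_12 = 0·-11 + -1·-19 + 0·7 + 1·12 = 31
  a_13 = 0·31 + -1·-11 + 0·-19 + 1·7 = 18
  a_14 = 0·18 + -1·31 + 0·-11 + 1·-19 = -50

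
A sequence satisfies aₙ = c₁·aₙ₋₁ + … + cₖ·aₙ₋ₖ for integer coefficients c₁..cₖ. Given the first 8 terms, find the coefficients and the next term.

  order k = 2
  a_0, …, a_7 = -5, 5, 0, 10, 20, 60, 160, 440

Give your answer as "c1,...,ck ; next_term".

  a_2 = 2·5 + 2·-5 = 0
  a_3 = 2·0 + 2·5 = 10
  a_4 = 2·10 + 2·0 = 20
  a_5 = 2·20 + 2·10 = 60
  a_6 = 2·60 + 2·20 = 160
  a_7 = 2·160 + 2·60 = 440
  a_8 = 2·440 + 2·160 = 1200

2,2 ; 1200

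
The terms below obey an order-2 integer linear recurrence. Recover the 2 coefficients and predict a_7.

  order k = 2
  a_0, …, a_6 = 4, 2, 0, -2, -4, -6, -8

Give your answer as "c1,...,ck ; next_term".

  a_2 = 2·2 + -1·4 = 0
  a_3 = 2·0 + -1·2 = -2
  a_4 = 2·-2 + -1·0 = -4
  a_5 = 2·-4 + -1·-2 = -6
  a_6 = 2·-6 + -1·-4 = -8
  a_7 = 2·-8 + -1·-6 = -10

2,-1 ; -10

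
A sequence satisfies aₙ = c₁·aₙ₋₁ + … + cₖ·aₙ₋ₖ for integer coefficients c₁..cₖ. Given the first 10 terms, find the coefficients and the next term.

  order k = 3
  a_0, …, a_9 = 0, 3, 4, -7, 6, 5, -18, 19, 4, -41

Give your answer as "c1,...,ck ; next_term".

  a_3 = -1·4 + -1·3 + 1·0 = -7
  a_4 = -1·-7 + -1·4 + 1·3 = 6
  a_5 = -1·6 + -1·-7 + 1·4 = 5
  a_6 = -1·5 + -1·6 + 1·-7 = -18
  a_7 = -1·-18 + -1·5 + 1·6 = 19
  a_8 = -1·19 + -1·-18 + 1·5 = 4
  a_9 = -1·4 + -1·19 + 1·-18 = -41
  a_10 = -1·-41 + -1·4 + 1·19 = 56

-1,-1,1 ; 56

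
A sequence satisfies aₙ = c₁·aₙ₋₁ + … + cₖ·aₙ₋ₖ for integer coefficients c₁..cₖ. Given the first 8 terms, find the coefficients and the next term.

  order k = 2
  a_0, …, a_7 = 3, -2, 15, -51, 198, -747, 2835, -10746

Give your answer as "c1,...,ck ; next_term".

  a_2 = -3·-2 + 3·3 = 15
  a_3 = -3·15 + 3·-2 = -51
  a_4 = -3·-51 + 3·15 = 198
  a_5 = -3·198 + 3·-51 = -747
  a_6 = -3·-747 + 3·198 = 2835
  a_7 = -3·2835 + 3·-747 = -10746
  a_8 = -3·-10746 + 3·2835 = 40743

-3,3 ; 40743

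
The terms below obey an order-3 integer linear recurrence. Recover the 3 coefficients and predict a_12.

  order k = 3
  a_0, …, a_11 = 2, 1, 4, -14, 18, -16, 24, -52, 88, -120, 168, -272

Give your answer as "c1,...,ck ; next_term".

-2,-2,-2 ; 448

  a_3 = -2·4 + -2·1 + -2·2 = -14
  a_4 = -2·-14 + -2·4 + -2·1 = 18
  a_5 = -2·18 + -2·-14 + -2·4 = -16
  a_6 = -2·-16 + -2·18 + -2·-14 = 24
  a_7 = -2·24 + -2·-16 + -2·18 = -52
  a_8 = -2·-52 + -2·24 + -2·-16 = 88
  a_9 = -2·88 + -2·-52 + -2·24 = -120
  a_10 = -2·-120 + -2·88 + -2·-52 = 168
  a_11 = -2·168 + -2·-120 + -2·88 = -272
  a_12 = -2·-272 + -2·168 + -2·-120 = 448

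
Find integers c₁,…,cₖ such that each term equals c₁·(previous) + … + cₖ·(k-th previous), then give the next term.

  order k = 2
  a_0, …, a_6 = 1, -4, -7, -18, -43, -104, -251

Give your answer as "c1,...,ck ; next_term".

  a_2 = 2·-4 + 1·1 = -7
  a_3 = 2·-7 + 1·-4 = -18
  a_4 = 2·-18 + 1·-7 = -43
  a_5 = 2·-43 + 1·-18 = -104
  a_6 = 2·-104 + 1·-43 = -251
  a_7 = 2·-251 + 1·-104 = -606

2,1 ; -606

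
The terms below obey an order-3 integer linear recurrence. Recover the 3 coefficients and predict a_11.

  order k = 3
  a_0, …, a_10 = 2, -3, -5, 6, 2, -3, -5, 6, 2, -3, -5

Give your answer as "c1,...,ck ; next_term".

-1,-1,-1 ; 6

  a_3 = -1·-5 + -1·-3 + -1·2 = 6
  a_4 = -1·6 + -1·-5 + -1·-3 = 2
  a_5 = -1·2 + -1·6 + -1·-5 = -3
  a_6 = -1·-3 + -1·2 + -1·6 = -5
  a_7 = -1·-5 + -1·-3 + -1·2 = 6
  a_8 = -1·6 + -1·-5 + -1·-3 = 2
  a_9 = -1·2 + -1·6 + -1·-5 = -3
  a_10 = -1·-3 + -1·2 + -1·6 = -5
  a_11 = -1·-5 + -1·-3 + -1·2 = 6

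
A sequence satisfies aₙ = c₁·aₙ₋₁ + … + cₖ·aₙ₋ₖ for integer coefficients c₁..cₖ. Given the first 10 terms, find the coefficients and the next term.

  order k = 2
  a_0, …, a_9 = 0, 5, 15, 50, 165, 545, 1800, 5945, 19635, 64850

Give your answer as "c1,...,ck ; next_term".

  a_2 = 3·5 + 1·0 = 15
  a_3 = 3·15 + 1·5 = 50
  a_4 = 3·50 + 1·15 = 165
  a_5 = 3·165 + 1·50 = 545
  a_6 = 3·545 + 1·165 = 1800
  a_7 = 3·1800 + 1·545 = 5945
  a_8 = 3·5945 + 1·1800 = 19635
  a_9 = 3·19635 + 1·5945 = 64850
  a_10 = 3·64850 + 1·19635 = 214185

3,1 ; 214185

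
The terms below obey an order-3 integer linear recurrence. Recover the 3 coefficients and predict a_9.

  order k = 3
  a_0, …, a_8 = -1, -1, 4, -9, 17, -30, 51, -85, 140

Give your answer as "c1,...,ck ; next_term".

  a_3 = -2·4 + 0·-1 + 1·-1 = -9
  a_4 = -2·-9 + 0·4 + 1·-1 = 17
  a_5 = -2·17 + 0·-9 + 1·4 = -30
  a_6 = -2·-30 + 0·17 + 1·-9 = 51
  a_7 = -2·51 + 0·-30 + 1·17 = -85
  a_8 = -2·-85 + 0·51 + 1·-30 = 140
  a_9 = -2·140 + 0·-85 + 1·51 = -229

-2,0,1 ; -229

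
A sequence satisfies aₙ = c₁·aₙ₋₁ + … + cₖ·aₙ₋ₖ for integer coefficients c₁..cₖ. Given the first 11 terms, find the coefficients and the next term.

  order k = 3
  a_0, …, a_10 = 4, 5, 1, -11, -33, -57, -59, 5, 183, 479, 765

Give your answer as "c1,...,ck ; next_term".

  a_3 = 2·1 + -1·5 + -2·4 = -11
  a_4 = 2·-11 + -1·1 + -2·5 = -33
  a_5 = 2·-33 + -1·-11 + -2·1 = -57
  a_6 = 2·-57 + -1·-33 + -2·-11 = -59
  a_7 = 2·-59 + -1·-57 + -2·-33 = 5
  a_8 = 2·5 + -1·-59 + -2·-57 = 183
  a_9 = 2·183 + -1·5 + -2·-59 = 479
  a_10 = 2·479 + -1·183 + -2·5 = 765
  a_11 = 2·765 + -1·479 + -2·183 = 685

2,-1,-2 ; 685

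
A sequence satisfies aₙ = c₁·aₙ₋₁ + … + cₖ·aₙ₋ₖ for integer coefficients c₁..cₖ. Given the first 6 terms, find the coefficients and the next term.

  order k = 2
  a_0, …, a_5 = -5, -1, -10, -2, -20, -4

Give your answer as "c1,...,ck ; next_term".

  a_2 = 0·-1 + 2·-5 = -10
  a_3 = 0·-10 + 2·-1 = -2
  a_4 = 0·-2 + 2·-10 = -20
  a_5 = 0·-20 + 2·-2 = -4
  a_6 = 0·-4 + 2·-20 = -40

0,2 ; -40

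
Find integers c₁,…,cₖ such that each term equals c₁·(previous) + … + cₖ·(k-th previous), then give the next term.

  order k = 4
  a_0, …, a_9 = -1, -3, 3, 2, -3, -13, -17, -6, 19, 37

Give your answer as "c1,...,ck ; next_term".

2,-2,0,1 ; 19

  a_4 = 2·2 + -2·3 + 0·-3 + 1·-1 = -3
  a_5 = 2·-3 + -2·2 + 0·3 + 1·-3 = -13
  a_6 = 2·-13 + -2·-3 + 0·2 + 1·3 = -17
  a_7 = 2·-17 + -2·-13 + 0·-3 + 1·2 = -6
  a_8 = 2·-6 + -2·-17 + 0·-13 + 1·-3 = 19
  a_9 = 2·19 + -2·-6 + 0·-17 + 1·-13 = 37
  a_10 = 2·37 + -2·19 + 0·-6 + 1·-17 = 19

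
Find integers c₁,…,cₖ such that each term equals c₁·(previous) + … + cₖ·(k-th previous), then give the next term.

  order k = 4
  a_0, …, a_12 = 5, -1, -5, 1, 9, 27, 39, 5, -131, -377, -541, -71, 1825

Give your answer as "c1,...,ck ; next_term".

2,-2,-2,-1 ; 5251

  a_4 = 2·1 + -2·-5 + -2·-1 + -1·5 = 9
  a_5 = 2·9 + -2·1 + -2·-5 + -1·-1 = 27
  a_6 = 2·27 + -2·9 + -2·1 + -1·-5 = 39
  a_7 = 2·39 + -2·27 + -2·9 + -1·1 = 5
  a_8 = 2·5 + -2·39 + -2·27 + -1·9 = -131
  a_9 = 2·-131 + -2·5 + -2·39 + -1·27 = -377
  a_10 = 2·-377 + -2·-131 + -2·5 + -1·39 = -541
  a_11 = 2·-541 + -2·-377 + -2·-131 + -1·5 = -71
  a_12 = 2·-71 + -2·-541 + -2·-377 + -1·-131 = 1825
  a_13 = 2·1825 + -2·-71 + -2·-541 + -1·-377 = 5251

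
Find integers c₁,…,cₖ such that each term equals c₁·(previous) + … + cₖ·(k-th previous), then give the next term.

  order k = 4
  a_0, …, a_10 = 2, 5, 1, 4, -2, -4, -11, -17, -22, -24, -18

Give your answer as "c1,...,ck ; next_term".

1,1,-1,-1 ; -3

  a_4 = 1·4 + 1·1 + -1·5 + -1·2 = -2
  a_5 = 1·-2 + 1·4 + -1·1 + -1·5 = -4
  a_6 = 1·-4 + 1·-2 + -1·4 + -1·1 = -11
  a_7 = 1·-11 + 1·-4 + -1·-2 + -1·4 = -17
  a_8 = 1·-17 + 1·-11 + -1·-4 + -1·-2 = -22
  a_9 = 1·-22 + 1·-17 + -1·-11 + -1·-4 = -24
  a_10 = 1·-24 + 1·-22 + -1·-17 + -1·-11 = -18
  a_11 = 1·-18 + 1·-24 + -1·-22 + -1·-17 = -3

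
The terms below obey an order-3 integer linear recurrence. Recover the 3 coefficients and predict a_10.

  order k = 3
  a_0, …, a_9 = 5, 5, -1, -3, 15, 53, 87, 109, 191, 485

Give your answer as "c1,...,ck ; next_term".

3,-4,4 ; 1127

  a_3 = 3·-1 + -4·5 + 4·5 = -3
  a_4 = 3·-3 + -4·-1 + 4·5 = 15
  a_5 = 3·15 + -4·-3 + 4·-1 = 53
  a_6 = 3·53 + -4·15 + 4·-3 = 87
  a_7 = 3·87 + -4·53 + 4·15 = 109
  a_8 = 3·109 + -4·87 + 4·53 = 191
  a_9 = 3·191 + -4·109 + 4·87 = 485
  a_10 = 3·485 + -4·191 + 4·109 = 1127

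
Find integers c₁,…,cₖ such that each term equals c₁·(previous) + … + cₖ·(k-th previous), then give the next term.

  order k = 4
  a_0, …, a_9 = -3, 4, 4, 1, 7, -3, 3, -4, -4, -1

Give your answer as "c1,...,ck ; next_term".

  a_4 = 0·1 + 1·4 + 0·4 + -1·-3 = 7
  a_5 = 0·7 + 1·1 + 0·4 + -1·4 = -3
  a_6 = 0·-3 + 1·7 + 0·1 + -1·4 = 3
  a_7 = 0·3 + 1·-3 + 0·7 + -1·1 = -4
  a_8 = 0·-4 + 1·3 + 0·-3 + -1·7 = -4
  a_9 = 0·-4 + 1·-4 + 0·3 + -1·-3 = -1
  a_10 = 0·-1 + 1·-4 + 0·-4 + -1·3 = -7

0,1,0,-1 ; -7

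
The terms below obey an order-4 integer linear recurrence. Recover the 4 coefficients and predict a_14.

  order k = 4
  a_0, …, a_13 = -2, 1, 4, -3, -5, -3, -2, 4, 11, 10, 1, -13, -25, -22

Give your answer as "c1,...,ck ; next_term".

1,-1,0,-1 ; 2

  a_4 = 1·-3 + -1·4 + 0·1 + -1·-2 = -5
  a_5 = 1·-5 + -1·-3 + 0·4 + -1·1 = -3
  a_6 = 1·-3 + -1·-5 + 0·-3 + -1·4 = -2
  a_7 = 1·-2 + -1·-3 + 0·-5 + -1·-3 = 4
  a_8 = 1·4 + -1·-2 + 0·-3 + -1·-5 = 11
  a_9 = 1·11 + -1·4 + 0·-2 + -1·-3 = 10
  a_10 = 1·10 + -1·11 + 0·4 + -1·-2 = 1
  a_11 = 1·1 + -1·10 + 0·11 + -1·4 = -13
  a_12 = 1·-13 + -1·1 + 0·10 + -1·11 = -25
  a_13 = 1·-25 + -1·-13 + 0·1 + -1·10 = -22
  a_14 = 1·-22 + -1·-25 + 0·-13 + -1·1 = 2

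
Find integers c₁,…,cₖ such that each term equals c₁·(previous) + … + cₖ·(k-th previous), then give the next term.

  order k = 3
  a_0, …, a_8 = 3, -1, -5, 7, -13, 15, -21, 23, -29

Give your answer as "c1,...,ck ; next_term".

-1,1,1 ; 31

  a_3 = -1·-5 + 1·-1 + 1·3 = 7
  a_4 = -1·7 + 1·-5 + 1·-1 = -13
  a_5 = -1·-13 + 1·7 + 1·-5 = 15
  a_6 = -1·15 + 1·-13 + 1·7 = -21
  a_7 = -1·-21 + 1·15 + 1·-13 = 23
  a_8 = -1·23 + 1·-21 + 1·15 = -29
  a_9 = -1·-29 + 1·23 + 1·-21 = 31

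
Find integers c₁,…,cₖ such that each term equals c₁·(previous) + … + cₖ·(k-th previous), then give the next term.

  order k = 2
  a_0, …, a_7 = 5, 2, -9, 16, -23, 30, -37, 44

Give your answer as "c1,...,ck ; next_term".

-2,-1 ; -51

  a_2 = -2·2 + -1·5 = -9
  a_3 = -2·-9 + -1·2 = 16
  a_4 = -2·16 + -1·-9 = -23
  a_5 = -2·-23 + -1·16 = 30
  a_6 = -2·30 + -1·-23 = -37
  a_7 = -2·-37 + -1·30 = 44
  a_8 = -2·44 + -1·-37 = -51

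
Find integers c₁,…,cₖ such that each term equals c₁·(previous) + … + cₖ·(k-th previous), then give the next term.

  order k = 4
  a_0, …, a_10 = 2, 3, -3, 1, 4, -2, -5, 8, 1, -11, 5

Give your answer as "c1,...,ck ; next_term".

-1,-1,0,1 ; 14

  a_4 = -1·1 + -1·-3 + 0·3 + 1·2 = 4
  a_5 = -1·4 + -1·1 + 0·-3 + 1·3 = -2
  a_6 = -1·-2 + -1·4 + 0·1 + 1·-3 = -5
  a_7 = -1·-5 + -1·-2 + 0·4 + 1·1 = 8
  a_8 = -1·8 + -1·-5 + 0·-2 + 1·4 = 1
  a_9 = -1·1 + -1·8 + 0·-5 + 1·-2 = -11
  a_10 = -1·-11 + -1·1 + 0·8 + 1·-5 = 5
  a_11 = -1·5 + -1·-11 + 0·1 + 1·8 = 14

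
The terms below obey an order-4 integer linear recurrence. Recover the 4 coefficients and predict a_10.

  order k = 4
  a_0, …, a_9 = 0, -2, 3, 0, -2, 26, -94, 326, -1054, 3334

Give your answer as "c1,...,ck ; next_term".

-3,2,4,-4 ; -10430

  a_4 = -3·0 + 2·3 + 4·-2 + -4·0 = -2
  a_5 = -3·-2 + 2·0 + 4·3 + -4·-2 = 26
  a_6 = -3·26 + 2·-2 + 4·0 + -4·3 = -94
  a_7 = -3·-94 + 2·26 + 4·-2 + -4·0 = 326
  a_8 = -3·326 + 2·-94 + 4·26 + -4·-2 = -1054
  a_9 = -3·-1054 + 2·326 + 4·-94 + -4·26 = 3334
  a_10 = -3·3334 + 2·-1054 + 4·326 + -4·-94 = -10430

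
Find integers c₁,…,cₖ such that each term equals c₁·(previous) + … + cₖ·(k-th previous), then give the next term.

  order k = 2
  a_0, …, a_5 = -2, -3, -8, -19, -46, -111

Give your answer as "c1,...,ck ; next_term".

2,1 ; -268

  a_2 = 2·-3 + 1·-2 = -8
  a_3 = 2·-8 + 1·-3 = -19
  a_4 = 2·-19 + 1·-8 = -46
  a_5 = 2·-46 + 1·-19 = -111
  a_6 = 2·-111 + 1·-46 = -268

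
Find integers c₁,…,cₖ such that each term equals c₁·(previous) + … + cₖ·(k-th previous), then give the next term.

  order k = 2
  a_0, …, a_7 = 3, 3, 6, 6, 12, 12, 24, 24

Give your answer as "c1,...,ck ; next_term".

  a_2 = 0·3 + 2·3 = 6
  a_3 = 0·6 + 2·3 = 6
  a_4 = 0·6 + 2·6 = 12
  a_5 = 0·12 + 2·6 = 12
  a_6 = 0·12 + 2·12 = 24
  a_7 = 0·24 + 2·12 = 24
  a_8 = 0·24 + 2·24 = 48

0,2 ; 48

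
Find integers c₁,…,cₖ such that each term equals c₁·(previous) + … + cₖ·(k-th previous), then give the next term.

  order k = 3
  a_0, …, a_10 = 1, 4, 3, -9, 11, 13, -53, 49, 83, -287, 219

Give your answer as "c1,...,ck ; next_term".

  a_3 = -1·3 + -2·4 + 2·1 = -9
  a_4 = -1·-9 + -2·3 + 2·4 = 11
  a_5 = -1·11 + -2·-9 + 2·3 = 13
  a_6 = -1·13 + -2·11 + 2·-9 = -53
  a_7 = -1·-53 + -2·13 + 2·11 = 49
  a_8 = -1·49 + -2·-53 + 2·13 = 83
  a_9 = -1·83 + -2·49 + 2·-53 = -287
  a_10 = -1·-287 + -2·83 + 2·49 = 219
  a_11 = -1·219 + -2·-287 + 2·83 = 521

-1,-2,2 ; 521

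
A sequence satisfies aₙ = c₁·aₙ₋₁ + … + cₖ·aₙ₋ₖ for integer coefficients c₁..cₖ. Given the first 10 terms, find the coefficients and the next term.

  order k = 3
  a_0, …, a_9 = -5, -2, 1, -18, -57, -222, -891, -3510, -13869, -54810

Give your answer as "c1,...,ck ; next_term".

3,3,3 ; -216567

  a_3 = 3·1 + 3·-2 + 3·-5 = -18
  a_4 = 3·-18 + 3·1 + 3·-2 = -57
  a_5 = 3·-57 + 3·-18 + 3·1 = -222
  a_6 = 3·-222 + 3·-57 + 3·-18 = -891
  a_7 = 3·-891 + 3·-222 + 3·-57 = -3510
  a_8 = 3·-3510 + 3·-891 + 3·-222 = -13869
  a_9 = 3·-13869 + 3·-3510 + 3·-891 = -54810
  a_10 = 3·-54810 + 3·-13869 + 3·-3510 = -216567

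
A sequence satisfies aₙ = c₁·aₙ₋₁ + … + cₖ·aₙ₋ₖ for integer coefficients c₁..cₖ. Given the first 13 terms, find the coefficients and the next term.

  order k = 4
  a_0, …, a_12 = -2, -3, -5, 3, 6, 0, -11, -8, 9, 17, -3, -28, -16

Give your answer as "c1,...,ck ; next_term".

  a_4 = 1·3 + -1·-5 + 0·-3 + 1·-2 = 6
  a_5 = 1·6 + -1·3 + 0·-5 + 1·-3 = 0
  a_6 = 1·0 + -1·6 + 0·3 + 1·-5 = -11
  a_7 = 1·-11 + -1·0 + 0·6 + 1·3 = -8
  a_8 = 1·-8 + -1·-11 + 0·0 + 1·6 = 9
  a_9 = 1·9 + -1·-8 + 0·-11 + 1·0 = 17
  a_10 = 1·17 + -1·9 + 0·-8 + 1·-11 = -3
  a_11 = 1·-3 + -1·17 + 0·9 + 1·-8 = -28
  a_12 = 1·-28 + -1·-3 + 0·17 + 1·9 = -16
  a_13 = 1·-16 + -1·-28 + 0·-3 + 1·17 = 29

1,-1,0,1 ; 29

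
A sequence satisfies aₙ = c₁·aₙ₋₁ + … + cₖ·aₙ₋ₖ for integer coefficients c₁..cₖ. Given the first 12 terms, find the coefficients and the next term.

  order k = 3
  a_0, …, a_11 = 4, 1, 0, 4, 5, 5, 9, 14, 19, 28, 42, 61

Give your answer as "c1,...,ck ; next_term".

  a_3 = 1·0 + 0·1 + 1·4 = 4
  a_4 = 1·4 + 0·0 + 1·1 = 5
  a_5 = 1·5 + 0·4 + 1·0 = 5
  a_6 = 1·5 + 0·5 + 1·4 = 9
  a_7 = 1·9 + 0·5 + 1·5 = 14
  a_8 = 1·14 + 0·9 + 1·5 = 19
  a_9 = 1·19 + 0·14 + 1·9 = 28
  a_10 = 1·28 + 0·19 + 1·14 = 42
  a_11 = 1·42 + 0·28 + 1·19 = 61
  a_12 = 1·61 + 0·42 + 1·28 = 89

1,0,1 ; 89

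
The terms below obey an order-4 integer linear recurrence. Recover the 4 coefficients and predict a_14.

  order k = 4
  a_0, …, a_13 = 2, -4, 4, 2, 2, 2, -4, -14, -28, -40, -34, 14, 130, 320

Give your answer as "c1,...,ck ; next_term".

2,-1,-1,-1 ; 530

  a_4 = 2·2 + -1·4 + -1·-4 + -1·2 = 2
  a_5 = 2·2 + -1·2 + -1·4 + -1·-4 = 2
  a_6 = 2·2 + -1·2 + -1·2 + -1·4 = -4
  a_7 = 2·-4 + -1·2 + -1·2 + -1·2 = -14
  a_8 = 2·-14 + -1·-4 + -1·2 + -1·2 = -28
  a_9 = 2·-28 + -1·-14 + -1·-4 + -1·2 = -40
  a_10 = 2·-40 + -1·-28 + -1·-14 + -1·-4 = -34
  a_11 = 2·-34 + -1·-40 + -1·-28 + -1·-14 = 14
  a_12 = 2·14 + -1·-34 + -1·-40 + -1·-28 = 130
  a_13 = 2·130 + -1·14 + -1·-34 + -1·-40 = 320
  a_14 = 2·320 + -1·130 + -1·14 + -1·-34 = 530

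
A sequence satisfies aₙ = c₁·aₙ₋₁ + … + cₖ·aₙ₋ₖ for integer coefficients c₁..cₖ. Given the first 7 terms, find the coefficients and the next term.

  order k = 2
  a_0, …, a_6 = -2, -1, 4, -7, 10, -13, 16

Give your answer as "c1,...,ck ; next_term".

  a_2 = -2·-1 + -1·-2 = 4
  a_3 = -2·4 + -1·-1 = -7
  a_4 = -2·-7 + -1·4 = 10
  a_5 = -2·10 + -1·-7 = -13
  a_6 = -2·-13 + -1·10 = 16
  a_7 = -2·16 + -1·-13 = -19

-2,-1 ; -19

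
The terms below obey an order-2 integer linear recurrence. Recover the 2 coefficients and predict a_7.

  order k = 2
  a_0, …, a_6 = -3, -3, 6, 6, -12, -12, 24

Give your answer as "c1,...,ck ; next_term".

  a_2 = 0·-3 + -2·-3 = 6
  a_3 = 0·6 + -2·-3 = 6
  a_4 = 0·6 + -2·6 = -12
  a_5 = 0·-12 + -2·6 = -12
  a_6 = 0·-12 + -2·-12 = 24
  a_7 = 0·24 + -2·-12 = 24

0,-2 ; 24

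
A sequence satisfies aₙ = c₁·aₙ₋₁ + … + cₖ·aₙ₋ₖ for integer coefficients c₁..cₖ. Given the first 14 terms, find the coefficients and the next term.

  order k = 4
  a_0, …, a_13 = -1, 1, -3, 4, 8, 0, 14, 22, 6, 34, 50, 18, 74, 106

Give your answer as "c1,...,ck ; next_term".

  a_4 = 1·4 + 0·-3 + 2·1 + -2·-1 = 8
  a_5 = 1·8 + 0·4 + 2·-3 + -2·1 = 0
  a_6 = 1·0 + 0·8 + 2·4 + -2·-3 = 14
  a_7 = 1·14 + 0·0 + 2·8 + -2·4 = 22
  a_8 = 1·22 + 0·14 + 2·0 + -2·8 = 6
  a_9 = 1·6 + 0·22 + 2·14 + -2·0 = 34
  a_10 = 1·34 + 0·6 + 2·22 + -2·14 = 50
  a_11 = 1·50 + 0·34 + 2·6 + -2·22 = 18
  a_12 = 1·18 + 0·50 + 2·34 + -2·6 = 74
  a_13 = 1·74 + 0·18 + 2·50 + -2·34 = 106
  a_14 = 1·106 + 0·74 + 2·18 + -2·50 = 42

1,0,2,-2 ; 42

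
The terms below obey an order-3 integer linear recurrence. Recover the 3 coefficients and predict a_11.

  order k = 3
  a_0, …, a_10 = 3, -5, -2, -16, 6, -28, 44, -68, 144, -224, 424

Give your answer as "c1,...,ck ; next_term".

  a_3 = 0·-2 + 2·-5 + -2·3 = -16
  a_4 = 0·-16 + 2·-2 + -2·-5 = 6
  a_5 = 0·6 + 2·-16 + -2·-2 = -28
  a_6 = 0·-28 + 2·6 + -2·-16 = 44
  a_7 = 0·44 + 2·-28 + -2·6 = -68
  a_8 = 0·-68 + 2·44 + -2·-28 = 144
  a_9 = 0·144 + 2·-68 + -2·44 = -224
  a_10 = 0·-224 + 2·144 + -2·-68 = 424
  a_11 = 0·424 + 2·-224 + -2·144 = -736

0,2,-2 ; -736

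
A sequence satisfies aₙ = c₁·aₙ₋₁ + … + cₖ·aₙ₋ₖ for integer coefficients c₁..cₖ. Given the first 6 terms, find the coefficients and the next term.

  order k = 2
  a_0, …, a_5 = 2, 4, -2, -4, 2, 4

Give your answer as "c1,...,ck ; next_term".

  a_2 = 0·4 + -1·2 = -2
  a_3 = 0·-2 + -1·4 = -4
  a_4 = 0·-4 + -1·-2 = 2
  a_5 = 0·2 + -1·-4 = 4
  a_6 = 0·4 + -1·2 = -2

0,-1 ; -2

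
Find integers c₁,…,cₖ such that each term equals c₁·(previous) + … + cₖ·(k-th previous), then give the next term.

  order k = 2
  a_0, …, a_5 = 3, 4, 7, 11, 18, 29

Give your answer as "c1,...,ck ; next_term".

1,1 ; 47

  a_2 = 1·4 + 1·3 = 7
  a_3 = 1·7 + 1·4 = 11
  a_4 = 1·11 + 1·7 = 18
  a_5 = 1·18 + 1·11 = 29
  a_6 = 1·29 + 1·18 = 47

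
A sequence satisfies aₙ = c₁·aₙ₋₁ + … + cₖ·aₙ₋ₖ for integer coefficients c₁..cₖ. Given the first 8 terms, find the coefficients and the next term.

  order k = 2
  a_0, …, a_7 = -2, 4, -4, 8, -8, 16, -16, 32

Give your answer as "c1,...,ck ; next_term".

  a_2 = 0·4 + 2·-2 = -4
  a_3 = 0·-4 + 2·4 = 8
  a_4 = 0·8 + 2·-4 = -8
  a_5 = 0·-8 + 2·8 = 16
  a_6 = 0·16 + 2·-8 = -16
  a_7 = 0·-16 + 2·16 = 32
  a_8 = 0·32 + 2·-16 = -32

0,2 ; -32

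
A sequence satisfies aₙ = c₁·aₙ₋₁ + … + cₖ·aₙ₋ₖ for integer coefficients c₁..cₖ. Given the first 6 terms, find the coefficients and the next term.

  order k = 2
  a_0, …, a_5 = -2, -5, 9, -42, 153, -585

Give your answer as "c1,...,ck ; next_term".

-3,3 ; 2214

  a_2 = -3·-5 + 3·-2 = 9
  a_3 = -3·9 + 3·-5 = -42
  a_4 = -3·-42 + 3·9 = 153
  a_5 = -3·153 + 3·-42 = -585
  a_6 = -3·-585 + 3·153 = 2214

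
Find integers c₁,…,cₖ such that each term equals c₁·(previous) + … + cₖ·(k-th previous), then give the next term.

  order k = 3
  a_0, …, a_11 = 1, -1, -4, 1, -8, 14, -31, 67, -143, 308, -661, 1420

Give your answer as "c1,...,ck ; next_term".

-1,2,-1 ; -3050

  a_3 = -1·-4 + 2·-1 + -1·1 = 1
  a_4 = -1·1 + 2·-4 + -1·-1 = -8
  a_5 = -1·-8 + 2·1 + -1·-4 = 14
  a_6 = -1·14 + 2·-8 + -1·1 = -31
  a_7 = -1·-31 + 2·14 + -1·-8 = 67
  a_8 = -1·67 + 2·-31 + -1·14 = -143
  a_9 = -1·-143 + 2·67 + -1·-31 = 308
  a_10 = -1·308 + 2·-143 + -1·67 = -661
  a_11 = -1·-661 + 2·308 + -1·-143 = 1420
  a_12 = -1·1420 + 2·-661 + -1·308 = -3050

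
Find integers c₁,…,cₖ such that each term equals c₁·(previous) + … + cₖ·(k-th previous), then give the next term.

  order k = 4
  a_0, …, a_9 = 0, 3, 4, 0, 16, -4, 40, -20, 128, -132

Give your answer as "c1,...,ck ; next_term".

-2,1,4,4 ; 472

  a_4 = -2·0 + 1·4 + 4·3 + 4·0 = 16
  a_5 = -2·16 + 1·0 + 4·4 + 4·3 = -4
  a_6 = -2·-4 + 1·16 + 4·0 + 4·4 = 40
  a_7 = -2·40 + 1·-4 + 4·16 + 4·0 = -20
  a_8 = -2·-20 + 1·40 + 4·-4 + 4·16 = 128
  a_9 = -2·128 + 1·-20 + 4·40 + 4·-4 = -132
  a_10 = -2·-132 + 1·128 + 4·-20 + 4·40 = 472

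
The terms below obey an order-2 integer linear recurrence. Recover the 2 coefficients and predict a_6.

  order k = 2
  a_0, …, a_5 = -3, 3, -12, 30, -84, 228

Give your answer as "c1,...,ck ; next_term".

-2,2 ; -624

  a_2 = -2·3 + 2·-3 = -12
  a_3 = -2·-12 + 2·3 = 30
  a_4 = -2·30 + 2·-12 = -84
  a_5 = -2·-84 + 2·30 = 228
  a_6 = -2·228 + 2·-84 = -624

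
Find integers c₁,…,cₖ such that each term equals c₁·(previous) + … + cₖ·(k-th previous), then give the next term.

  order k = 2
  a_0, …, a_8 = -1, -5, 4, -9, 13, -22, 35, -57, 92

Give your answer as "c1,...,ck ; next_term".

  a_2 = -1·-5 + 1·-1 = 4
  a_3 = -1·4 + 1·-5 = -9
  a_4 = -1·-9 + 1·4 = 13
  a_5 = -1·13 + 1·-9 = -22
  a_6 = -1·-22 + 1·13 = 35
  a_7 = -1·35 + 1·-22 = -57
  a_8 = -1·-57 + 1·35 = 92
  a_9 = -1·92 + 1·-57 = -149

-1,1 ; -149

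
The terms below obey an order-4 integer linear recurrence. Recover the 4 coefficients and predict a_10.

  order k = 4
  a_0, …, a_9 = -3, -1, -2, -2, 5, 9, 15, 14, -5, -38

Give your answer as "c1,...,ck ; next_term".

1,0,-1,-2 ; -82

  a_4 = 1·-2 + 0·-2 + -1·-1 + -2·-3 = 5
  a_5 = 1·5 + 0·-2 + -1·-2 + -2·-1 = 9
  a_6 = 1·9 + 0·5 + -1·-2 + -2·-2 = 15
  a_7 = 1·15 + 0·9 + -1·5 + -2·-2 = 14
  a_8 = 1·14 + 0·15 + -1·9 + -2·5 = -5
  a_9 = 1·-5 + 0·14 + -1·15 + -2·9 = -38
  a_10 = 1·-38 + 0·-5 + -1·14 + -2·15 = -82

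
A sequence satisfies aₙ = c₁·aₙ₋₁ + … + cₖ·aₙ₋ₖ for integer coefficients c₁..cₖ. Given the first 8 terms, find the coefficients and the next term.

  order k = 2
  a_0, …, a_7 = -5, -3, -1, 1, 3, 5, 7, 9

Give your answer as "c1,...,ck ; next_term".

  a_2 = 2·-3 + -1·-5 = -1
  a_3 = 2·-1 + -1·-3 = 1
  a_4 = 2·1 + -1·-1 = 3
  a_5 = 2·3 + -1·1 = 5
  a_6 = 2·5 + -1·3 = 7
  a_7 = 2·7 + -1·5 = 9
  a_8 = 2·9 + -1·7 = 11

2,-1 ; 11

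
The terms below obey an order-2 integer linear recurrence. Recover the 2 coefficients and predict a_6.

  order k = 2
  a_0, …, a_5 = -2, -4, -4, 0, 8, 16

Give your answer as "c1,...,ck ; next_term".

  a_2 = 2·-4 + -2·-2 = -4
  a_3 = 2·-4 + -2·-4 = 0
  a_4 = 2·0 + -2·-4 = 8
  a_5 = 2·8 + -2·0 = 16
  a_6 = 2·16 + -2·8 = 16

2,-2 ; 16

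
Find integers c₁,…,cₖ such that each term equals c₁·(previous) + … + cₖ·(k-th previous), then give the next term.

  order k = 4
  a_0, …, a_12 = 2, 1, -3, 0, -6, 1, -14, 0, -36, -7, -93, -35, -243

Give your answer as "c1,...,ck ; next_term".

  a_4 = 1·0 + 2·-3 + -2·1 + 1·2 = -6
  a_5 = 1·-6 + 2·0 + -2·-3 + 1·1 = 1
  a_6 = 1·1 + 2·-6 + -2·0 + 1·-3 = -14
  a_7 = 1·-14 + 2·1 + -2·-6 + 1·0 = 0
  a_8 = 1·0 + 2·-14 + -2·1 + 1·-6 = -36
  a_9 = 1·-36 + 2·0 + -2·-14 + 1·1 = -7
  a_10 = 1·-7 + 2·-36 + -2·0 + 1·-14 = -93
  a_11 = 1·-93 + 2·-7 + -2·-36 + 1·0 = -35
  a_12 = 1·-35 + 2·-93 + -2·-7 + 1·-36 = -243
  a_13 = 1·-243 + 2·-35 + -2·-93 + 1·-7 = -134

1,2,-2,1 ; -134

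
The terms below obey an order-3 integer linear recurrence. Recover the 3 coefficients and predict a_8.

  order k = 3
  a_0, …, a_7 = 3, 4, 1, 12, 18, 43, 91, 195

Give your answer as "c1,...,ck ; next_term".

1,2,1 ; 420

  a_3 = 1·1 + 2·4 + 1·3 = 12
  a_4 = 1·12 + 2·1 + 1·4 = 18
  a_5 = 1·18 + 2·12 + 1·1 = 43
  a_6 = 1·43 + 2·18 + 1·12 = 91
  a_7 = 1·91 + 2·43 + 1·18 = 195
  a_8 = 1·195 + 2·91 + 1·43 = 420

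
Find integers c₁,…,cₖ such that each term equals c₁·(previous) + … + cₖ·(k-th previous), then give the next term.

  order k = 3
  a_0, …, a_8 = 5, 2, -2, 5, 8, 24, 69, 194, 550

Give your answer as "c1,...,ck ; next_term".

2,2,1 ; 1557

  a_3 = 2·-2 + 2·2 + 1·5 = 5
  a_4 = 2·5 + 2·-2 + 1·2 = 8
  a_5 = 2·8 + 2·5 + 1·-2 = 24
  a_6 = 2·24 + 2·8 + 1·5 = 69
  a_7 = 2·69 + 2·24 + 1·8 = 194
  a_8 = 2·194 + 2·69 + 1·24 = 550
  a_9 = 2·550 + 2·194 + 1·69 = 1557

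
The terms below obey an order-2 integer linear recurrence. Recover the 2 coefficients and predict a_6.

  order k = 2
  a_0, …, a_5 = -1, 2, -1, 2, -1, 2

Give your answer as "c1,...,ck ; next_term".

0,1 ; -1

  a_2 = 0·2 + 1·-1 = -1
  a_3 = 0·-1 + 1·2 = 2
  a_4 = 0·2 + 1·-1 = -1
  a_5 = 0·-1 + 1·2 = 2
  a_6 = 0·2 + 1·-1 = -1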